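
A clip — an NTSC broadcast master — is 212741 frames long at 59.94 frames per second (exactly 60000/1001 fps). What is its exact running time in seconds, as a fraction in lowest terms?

212953741/60000 seconds

Running time = 212741 ÷ (60000/1001) = 212741 × 1001/60000 = 212953741/60000 s.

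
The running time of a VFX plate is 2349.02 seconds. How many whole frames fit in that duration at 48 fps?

Frames = 2349.02 × 48 = 2818824/25 ≈ 112752.9600.
Complete frames: 112752.

112752 frames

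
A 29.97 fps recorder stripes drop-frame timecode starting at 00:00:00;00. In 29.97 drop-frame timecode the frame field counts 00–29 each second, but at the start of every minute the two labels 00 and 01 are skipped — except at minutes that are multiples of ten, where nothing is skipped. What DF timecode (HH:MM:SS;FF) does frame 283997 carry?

02:37:56;01

Each 10-minute DF block holds 10 × 60 × 30 − 9 × 2 = 17982 frames. 283997 ÷ 17982 → 15 full blocks, remainder 14267.
Within the partial block the first minute is 1800 frames and each further minute 1798, so 7 further minute boundaries passed. Total skipped labels = 18 × 15 + 2 × 7 = 284.
Non-drop label index = 283997 + 284 = 284281; at 30 labels/s that is 02:37:56:01, i.e. DF 02:37:56;01.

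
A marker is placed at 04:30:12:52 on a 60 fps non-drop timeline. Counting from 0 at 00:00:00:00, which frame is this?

Total seconds to the label: (4 × 3600 + 30 × 60 + 12) = 16212.
Frame index = 16212 × 60 + 52 = 972772.

972772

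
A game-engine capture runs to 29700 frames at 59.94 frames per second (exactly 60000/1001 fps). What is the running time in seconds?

495.495 seconds

Running time = 29700 / (60000/1001) = 495.495 s.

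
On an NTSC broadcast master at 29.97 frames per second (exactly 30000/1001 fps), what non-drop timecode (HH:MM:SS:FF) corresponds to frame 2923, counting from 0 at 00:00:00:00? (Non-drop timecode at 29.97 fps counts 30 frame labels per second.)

00:01:37:13

2923 ÷ 30 = 97 full seconds, remainder 13 frames.
97 s = 0 h 1 min 37 s.
Timecode: 00:01:37:13.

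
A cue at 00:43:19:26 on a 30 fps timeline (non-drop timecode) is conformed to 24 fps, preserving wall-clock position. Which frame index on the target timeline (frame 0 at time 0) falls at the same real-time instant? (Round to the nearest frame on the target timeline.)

frame 62397

Source frame index: (0×3600 + 43×60 + 19) × 30 + 26 = 77996.
Real time: 77996 / (30) = 38998/15 s.
Target frame: (38998/15) × (24) = 311984/5 ≈ 62396.800 → 62397.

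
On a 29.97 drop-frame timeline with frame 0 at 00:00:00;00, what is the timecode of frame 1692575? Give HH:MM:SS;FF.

Ten DF minutes hold 17982 frames, so frame 1692575 lies in block 94 (frames 1690308–1708289) with 2267 frames into that block.
The block's first minute is 1800 frames and the rest 1798 each; 2267 frames reaches minute 1, so 94 × 18 + 1 × 2 = 1694 labels have been skipped so far.
Adding those back, label number 1692575 + 1694 = 1694269 at 30 labels/s is 56475 s + 19 f = 15 h 41 min 15 s frame 19, i.e. 15:41:15;19.

15:41:15;19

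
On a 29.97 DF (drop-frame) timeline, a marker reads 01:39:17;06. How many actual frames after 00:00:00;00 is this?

178536

Complete 10-minute blocks: 9, each 17982 frames → 161838.
Remaining 9 whole minutes in the current block: 1800 + 8 × 1798 = 16184 frames.
Within the current minute: 17 × 30 + 6 − 2 = 514 (labels ;00/;01 skipped at this minute). Total = 161838 + 16184 + 514 = 178536.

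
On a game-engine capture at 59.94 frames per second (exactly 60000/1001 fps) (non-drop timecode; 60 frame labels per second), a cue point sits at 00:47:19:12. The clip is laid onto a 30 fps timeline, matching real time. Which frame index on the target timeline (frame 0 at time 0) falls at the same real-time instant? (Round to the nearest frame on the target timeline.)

frame 85261

Source frame index: (0×3600 + 47×60 + 19) × 60 + 12 = 170352.
Real time: 170352 / (60000/1001) = 3552549/1250 s.
Target frame: (3552549/1250) × (30) = 10657647/125 ≈ 85261.176 → 85261.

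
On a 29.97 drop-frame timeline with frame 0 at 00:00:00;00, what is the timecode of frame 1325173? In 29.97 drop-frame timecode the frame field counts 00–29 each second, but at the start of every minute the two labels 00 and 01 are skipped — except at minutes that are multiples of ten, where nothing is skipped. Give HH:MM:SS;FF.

Ten DF minutes hold 17982 frames, so frame 1325173 lies in block 73 (frames 1312686–1330667) with 12487 frames into that block.
The block's first minute is 1800 frames and the rest 1798 each; 12487 frames reaches minute 6, so 73 × 18 + 6 × 2 = 1326 labels have been skipped so far.
Adding those back, label number 1325173 + 1326 = 1326499 at 30 labels/s is 44216 s + 19 f = 12 h 16 min 56 s frame 19, i.e. 12:16:56;19.

12:16:56;19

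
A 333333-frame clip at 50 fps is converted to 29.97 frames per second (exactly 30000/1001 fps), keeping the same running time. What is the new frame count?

199800 frames

Target frames = source frames × (target rate / source rate) = 333333 × (30000/1001)/(50) = 333333 × 600/1001 = 199800.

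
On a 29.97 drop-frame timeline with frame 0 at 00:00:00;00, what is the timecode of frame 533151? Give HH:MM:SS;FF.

Ten DF minutes hold 17982 frames, so frame 533151 lies in block 29 (frames 521478–539459) with 11673 frames into that block.
The block's first minute is 1800 frames and the rest 1798 each; 11673 frames reaches minute 6, so 29 × 18 + 6 × 2 = 534 labels have been skipped so far.
Adding those back, label number 533151 + 534 = 533685 at 30 labels/s is 17789 s + 15 f = 4 h 56 min 29 s frame 15, i.e. 04:56:29;15.

04:56:29;15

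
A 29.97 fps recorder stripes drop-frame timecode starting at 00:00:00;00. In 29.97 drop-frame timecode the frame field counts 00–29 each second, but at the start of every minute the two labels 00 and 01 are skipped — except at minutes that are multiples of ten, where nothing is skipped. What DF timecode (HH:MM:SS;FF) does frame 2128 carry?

00:01:11;00

Ten DF minutes hold 17982 frames, so frame 2128 lies in block 0 (frames 0–17981) with 2128 frames into that block.
The block's first minute is 1800 frames and the rest 1798 each; 2128 frames reaches minute 1, so 0 × 18 + 1 × 2 = 2 labels have been skipped so far.
Adding those back, label number 2128 + 2 = 2130 at 30 labels/s is 71 s + 0 f = 0 h 1 min 11 s frame 0, i.e. 00:01:11;00.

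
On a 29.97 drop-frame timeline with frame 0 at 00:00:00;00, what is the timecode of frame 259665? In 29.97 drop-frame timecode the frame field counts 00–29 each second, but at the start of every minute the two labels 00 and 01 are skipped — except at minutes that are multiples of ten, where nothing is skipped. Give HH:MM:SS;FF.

02:24:24;05

Each 10-minute DF block holds 10 × 60 × 30 − 9 × 2 = 17982 frames. 259665 ÷ 17982 → 14 full blocks, remainder 7917.
Within the partial block the first minute is 1800 frames and each further minute 1798, so 4 further minute boundaries passed. Total skipped labels = 18 × 14 + 2 × 4 = 260.
Non-drop label index = 259665 + 260 = 259925; at 30 labels/s that is 02:24:24:05, i.e. DF 02:24:24;05.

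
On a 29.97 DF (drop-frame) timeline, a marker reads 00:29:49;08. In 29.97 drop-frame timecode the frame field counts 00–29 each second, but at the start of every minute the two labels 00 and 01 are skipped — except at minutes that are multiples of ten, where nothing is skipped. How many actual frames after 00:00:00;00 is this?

53624

Complete 10-minute blocks: 2, each 17982 frames → 35964.
Remaining 9 whole minutes in the current block: 1800 + 8 × 1798 = 16184 frames.
Within the current minute: 49 × 30 + 8 − 2 = 1476 (labels ;00/;01 skipped at this minute). Total = 35964 + 16184 + 1476 = 53624.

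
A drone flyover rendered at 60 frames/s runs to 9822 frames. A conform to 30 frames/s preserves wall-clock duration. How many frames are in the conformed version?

4911 frames

Target frames = source frames × (target rate / source rate) = 9822 × (30)/(60) = 9822 × 1/2 = 4911.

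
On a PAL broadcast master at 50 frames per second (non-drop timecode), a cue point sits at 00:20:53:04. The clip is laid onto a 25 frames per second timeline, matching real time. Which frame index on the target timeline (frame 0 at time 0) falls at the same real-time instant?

frame 31327

Source frame index: (0×3600 + 20×60 + 53) × 50 + 4 = 62654.
Real time: 62654 / (50) = 31327/25 s.
Target frame: (31327/25) × (25) = 31327.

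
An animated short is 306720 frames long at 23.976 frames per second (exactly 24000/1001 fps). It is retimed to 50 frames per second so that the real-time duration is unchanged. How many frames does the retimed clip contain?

639639 frames

Target frames = source frames × (target rate / source rate) = 306720 × (50)/(24000/1001) = 306720 × 1001/480 = 639639.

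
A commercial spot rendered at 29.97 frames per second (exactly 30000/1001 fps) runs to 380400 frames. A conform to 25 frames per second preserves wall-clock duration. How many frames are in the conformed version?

317317 frames

Target frames = source frames × (target rate / source rate) = 380400 × (25)/(30000/1001) = 380400 × 1001/1200 = 317317.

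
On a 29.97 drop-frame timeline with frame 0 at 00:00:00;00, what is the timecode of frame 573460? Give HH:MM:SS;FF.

Each 10-minute DF block holds 10 × 60 × 30 − 9 × 2 = 17982 frames. 573460 ÷ 17982 → 31 full blocks, remainder 16018.
Within the partial block the first minute is 1800 frames and each further minute 1798, so 8 further minute boundaries passed. Total skipped labels = 18 × 31 + 2 × 8 = 574.
Non-drop label index = 573460 + 574 = 574034; at 30 labels/s that is 05:18:54:14, i.e. DF 05:18:54;14.

05:18:54;14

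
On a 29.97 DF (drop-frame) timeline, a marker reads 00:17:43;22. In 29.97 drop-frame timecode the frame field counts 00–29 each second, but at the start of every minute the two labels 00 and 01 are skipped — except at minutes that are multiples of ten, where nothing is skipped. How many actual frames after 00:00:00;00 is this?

31880

As if non-drop at 30 labels/s: (0 × 3600 + 17 × 60 + 43) × 30 + 22 = 31912.
Minute boundaries passed: 17; those not divisible by 10: 17 − 1 = 16; dropped labels = 2 × 16 = 32.
Actual frame index = 31912 − 32 = 31880.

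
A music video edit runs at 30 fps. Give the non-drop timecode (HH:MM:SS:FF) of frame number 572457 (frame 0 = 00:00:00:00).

572457 ÷ 30 = 19081 full seconds, remainder 27 frames.
19081 s = 5 h 18 min 1 s.
Timecode: 05:18:01:27.

05:18:01:27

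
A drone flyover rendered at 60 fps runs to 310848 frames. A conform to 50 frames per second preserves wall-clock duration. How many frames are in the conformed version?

Target frames = source frames × (target rate / source rate) = 310848 × (50)/(60) = 310848 × 5/6 = 259040.

259040 frames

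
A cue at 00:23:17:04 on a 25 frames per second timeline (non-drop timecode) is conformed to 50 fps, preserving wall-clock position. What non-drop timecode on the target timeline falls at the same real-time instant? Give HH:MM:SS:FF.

00:23:17:08

Source frame index: (0×3600 + 23×60 + 17) × 25 + 4 = 34929.
Real time: 34929 / (25) = 34929/25 s.
Target frame: (34929/25) × (50) = 69858.
At 50 labels/s: frame 69858 → 00:23:17:08.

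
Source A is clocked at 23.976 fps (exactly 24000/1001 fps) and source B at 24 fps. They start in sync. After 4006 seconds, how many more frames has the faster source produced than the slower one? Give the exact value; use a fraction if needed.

96144/1001 frames

A emits 24000/1001 × 4006 = 96144000/1001 frames; B emits 24 × 4006 = 96144.
Difference = 96144/1001 frames (≈ 96.0480); B is ahead of A.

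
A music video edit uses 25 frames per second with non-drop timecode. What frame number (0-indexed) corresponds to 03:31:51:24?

Total seconds to the label: (3 × 3600 + 31 × 60 + 51) = 12711.
Frame index = 12711 × 25 + 24 = 317799.

frame 317799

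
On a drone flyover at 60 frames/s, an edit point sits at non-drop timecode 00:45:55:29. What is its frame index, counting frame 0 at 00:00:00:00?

frame 165329

Total seconds to the label: (0 × 3600 + 45 × 60 + 55) = 2755.
Frame index = 2755 × 60 + 29 = 165329.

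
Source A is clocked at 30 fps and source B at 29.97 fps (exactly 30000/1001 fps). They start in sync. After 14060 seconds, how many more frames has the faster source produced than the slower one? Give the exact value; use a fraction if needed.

A emits 30 × 14060 = 421800 frames; B emits 30000/1001 × 14060 = 421800000/1001.
Difference = 421800/1001 frames (≈ 421.3786); B is behind A.

421800/1001 frames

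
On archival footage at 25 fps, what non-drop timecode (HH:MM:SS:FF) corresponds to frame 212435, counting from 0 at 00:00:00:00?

212435 ÷ 25 = 8497 full seconds, remainder 10 frames.
8497 s = 2 h 21 min 37 s.
Timecode: 02:21:37:10.

02:21:37:10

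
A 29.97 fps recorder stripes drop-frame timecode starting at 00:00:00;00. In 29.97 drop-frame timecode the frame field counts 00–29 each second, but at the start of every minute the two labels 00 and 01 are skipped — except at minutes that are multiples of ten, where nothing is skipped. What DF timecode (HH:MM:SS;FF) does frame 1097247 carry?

10:10:11;15

Ten DF minutes hold 17982 frames, so frame 1097247 lies in block 61 (frames 1096902–1114883) with 345 frames into that block.
The block's first minute is 1800 frames and the rest 1798 each; 345 frames reaches minute 0, so 61 × 18 + 0 × 2 = 1098 labels have been skipped so far.
Adding those back, label number 1097247 + 1098 = 1098345 at 30 labels/s is 36611 s + 15 f = 10 h 10 min 11 s frame 15, i.e. 10:10:11;15.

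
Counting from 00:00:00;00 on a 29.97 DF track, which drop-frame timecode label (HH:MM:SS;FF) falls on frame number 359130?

Each 10-minute DF block holds 10 × 60 × 30 − 9 × 2 = 17982 frames. 359130 ÷ 17982 → 19 full blocks, remainder 17472.
Within the partial block the first minute is 1800 frames and each further minute 1798, so 9 further minute boundaries passed. Total skipped labels = 18 × 19 + 2 × 9 = 360.
Non-drop label index = 359130 + 360 = 359490; at 30 labels/s that is 03:19:43:00, i.e. DF 03:19:43;00.

03:19:43;00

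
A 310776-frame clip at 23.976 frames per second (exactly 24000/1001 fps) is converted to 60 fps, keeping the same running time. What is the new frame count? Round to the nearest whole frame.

Frames at target rate = 310776 × (60) / (24000/1001) = 38885847/50 ≈ 777716.940.
Nearest whole frame: 777717.

777717 frames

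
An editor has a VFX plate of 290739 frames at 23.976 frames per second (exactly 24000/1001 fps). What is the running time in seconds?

Running time = 290739 / (24000/1001) = 12126.239125 s.

12126.239125 seconds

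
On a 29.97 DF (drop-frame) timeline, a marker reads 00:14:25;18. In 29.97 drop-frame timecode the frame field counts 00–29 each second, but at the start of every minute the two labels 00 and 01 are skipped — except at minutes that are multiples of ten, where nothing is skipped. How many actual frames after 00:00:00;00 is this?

25942

As if non-drop at 30 labels/s: (0 × 3600 + 14 × 60 + 25) × 30 + 18 = 25968.
Minute boundaries passed: 14; those not divisible by 10: 14 − 1 = 13; dropped labels = 2 × 13 = 26.
Actual frame index = 25968 − 26 = 25942.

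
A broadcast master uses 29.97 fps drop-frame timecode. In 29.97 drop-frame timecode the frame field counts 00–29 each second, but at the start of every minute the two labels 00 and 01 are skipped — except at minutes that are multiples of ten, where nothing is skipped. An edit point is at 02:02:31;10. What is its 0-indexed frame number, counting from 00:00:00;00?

220320

Complete 10-minute blocks: 12, each 17982 frames → 215784.
Remaining 2 whole minutes in the current block: 1800 + 1 × 1798 = 3598 frames.
Within the current minute: 31 × 30 + 10 − 2 = 938 (labels ;00/;01 skipped at this minute). Total = 215784 + 3598 + 938 = 220320.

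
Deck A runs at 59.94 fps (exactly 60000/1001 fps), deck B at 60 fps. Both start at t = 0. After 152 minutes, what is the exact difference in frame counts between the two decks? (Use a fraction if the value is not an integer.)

547200/1001 frames

152 min = 9120 s.
A emits 60000/1001 × 9120 = 547200000/1001 frames; B emits 60 × 9120 = 547200.
Difference = 547200/1001 frames (≈ 546.6533); B is ahead of A.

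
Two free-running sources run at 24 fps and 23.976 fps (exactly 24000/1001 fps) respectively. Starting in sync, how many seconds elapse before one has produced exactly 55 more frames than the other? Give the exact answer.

55055/24 seconds

The gap grows by |24000/1001 − 24| = 24/1001 frames per second.
Time for a 55-frame gap: 55 ÷ (24/1001) = 55055/24 s.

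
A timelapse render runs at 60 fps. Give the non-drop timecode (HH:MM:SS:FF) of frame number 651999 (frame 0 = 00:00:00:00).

651999 ÷ 60 = 10866 full seconds, remainder 39 frames.
10866 s = 3 h 1 min 6 s.
Timecode: 03:01:06:39.

03:01:06:39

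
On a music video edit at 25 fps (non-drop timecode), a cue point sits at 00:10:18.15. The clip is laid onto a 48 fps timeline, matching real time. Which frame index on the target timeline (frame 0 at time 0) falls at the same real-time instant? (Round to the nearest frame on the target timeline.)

Source frame index: (0×3600 + 10×60 + 18) × 25 + 15 = 15465.
Real time: 15465 / (25) = 3093/5 s.
Target frame: (3093/5) × (48) = 148464/5 ≈ 29692.800 → 29693.

frame 29693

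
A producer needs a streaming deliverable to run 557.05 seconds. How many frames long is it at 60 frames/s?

33423 frames

Frames = 557.05 × 60 = 33423.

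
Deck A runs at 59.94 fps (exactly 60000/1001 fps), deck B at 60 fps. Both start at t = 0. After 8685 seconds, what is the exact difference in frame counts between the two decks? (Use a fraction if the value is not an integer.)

521100/1001 frames

A emits 60000/1001 × 8685 = 521100000/1001 frames; B emits 60 × 8685 = 521100.
Difference = 521100/1001 frames (≈ 520.5794); B is ahead of A.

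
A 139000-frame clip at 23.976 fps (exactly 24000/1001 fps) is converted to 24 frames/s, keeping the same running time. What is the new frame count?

Target frames = source frames × (target rate / source rate) = 139000 × (24)/(24000/1001) = 139000 × 1001/1000 = 139139.

139139 frames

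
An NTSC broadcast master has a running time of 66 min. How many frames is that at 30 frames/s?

66 min = 3960 s.
Frames = 3960 × 30 = 118800.

118800 frames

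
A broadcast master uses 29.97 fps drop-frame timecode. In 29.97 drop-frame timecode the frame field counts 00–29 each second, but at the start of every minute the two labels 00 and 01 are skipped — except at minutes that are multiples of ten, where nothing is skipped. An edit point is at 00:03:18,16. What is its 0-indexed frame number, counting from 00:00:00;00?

5950

As if non-drop at 30 labels/s: (0 × 3600 + 3 × 60 + 18) × 30 + 16 = 5956.
Minute boundaries passed: 3; those not divisible by 10: 3 − 0 = 3; dropped labels = 2 × 3 = 6.
Actual frame index = 5956 − 6 = 5950.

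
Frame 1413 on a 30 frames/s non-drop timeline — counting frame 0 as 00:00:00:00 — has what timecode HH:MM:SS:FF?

00:00:47:03

1413 ÷ 30 = 47 full seconds, remainder 3 frames.
47 s = 0 h 0 min 47 s.
Timecode: 00:00:47:03.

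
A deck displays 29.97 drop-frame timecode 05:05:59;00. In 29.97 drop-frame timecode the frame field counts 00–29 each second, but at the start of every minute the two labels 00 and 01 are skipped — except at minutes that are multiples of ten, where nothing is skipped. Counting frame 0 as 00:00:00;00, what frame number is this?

550220

Complete 10-minute blocks: 30, each 17982 frames → 539460.
Remaining 5 whole minutes in the current block: 1800 + 4 × 1798 = 8992 frames.
Within the current minute: 59 × 30 + 0 − 2 = 1768 (labels ;00/;01 skipped at this minute). Total = 539460 + 8992 + 1768 = 550220.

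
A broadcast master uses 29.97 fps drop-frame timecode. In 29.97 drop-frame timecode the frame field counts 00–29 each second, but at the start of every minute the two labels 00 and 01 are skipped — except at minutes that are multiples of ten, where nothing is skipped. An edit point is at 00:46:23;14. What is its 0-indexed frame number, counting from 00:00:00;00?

As if non-drop at 30 labels/s: (0 × 3600 + 46 × 60 + 23) × 30 + 14 = 83504.
Minute boundaries passed: 46; those not divisible by 10: 46 − 4 = 42; dropped labels = 2 × 42 = 84.
Actual frame index = 83504 − 84 = 83420.

83420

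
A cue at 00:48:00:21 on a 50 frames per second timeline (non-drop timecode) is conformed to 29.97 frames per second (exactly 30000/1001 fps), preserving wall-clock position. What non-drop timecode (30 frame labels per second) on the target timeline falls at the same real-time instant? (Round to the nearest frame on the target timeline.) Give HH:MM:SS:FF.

Source frame index: (0×3600 + 48×60 + 0) × 50 + 21 = 144021.
Real time: 144021 / (50) = 144021/50 s.
Target frame: (144021/50) × (30000/1001) = 86412600/1001 ≈ 86326.274 → 86326.
At 30 labels/s: frame 86326 → 00:47:57:16.

00:47:57:16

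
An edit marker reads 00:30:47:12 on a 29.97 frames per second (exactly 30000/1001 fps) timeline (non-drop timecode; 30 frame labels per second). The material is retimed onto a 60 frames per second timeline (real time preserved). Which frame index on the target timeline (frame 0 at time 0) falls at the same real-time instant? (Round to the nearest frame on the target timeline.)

frame 110955

Source frame index: (0×3600 + 30×60 + 47) × 30 + 12 = 55422.
Real time: 55422 / (30000/1001) = 9246237/5000 s.
Target frame: (9246237/5000) × (60) = 27738711/250 ≈ 110954.844 → 110955.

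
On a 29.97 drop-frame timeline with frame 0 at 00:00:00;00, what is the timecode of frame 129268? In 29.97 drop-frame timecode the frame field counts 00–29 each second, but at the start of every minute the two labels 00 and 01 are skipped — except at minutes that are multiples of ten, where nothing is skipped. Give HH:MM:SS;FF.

Ten DF minutes hold 17982 frames, so frame 129268 lies in block 7 (frames 125874–143855) with 3394 frames into that block.
The block's first minute is 1800 frames and the rest 1798 each; 3394 frames reaches minute 1, so 7 × 18 + 1 × 2 = 128 labels have been skipped so far.
Adding those back, label number 129268 + 128 = 129396 at 30 labels/s is 4313 s + 6 f = 1 h 11 min 53 s frame 6, i.e. 01:11:53;06.

01:11:53;06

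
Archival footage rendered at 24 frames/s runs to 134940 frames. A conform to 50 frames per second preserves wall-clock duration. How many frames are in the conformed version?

Target frames = source frames × (target rate / source rate) = 134940 × (50)/(24) = 134940 × 25/12 = 281125.

281125 frames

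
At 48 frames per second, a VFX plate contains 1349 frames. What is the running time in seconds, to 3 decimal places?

28.104 seconds

Running time = 1349 × 1/48 = 1349/48 s ≈ 28.104 s.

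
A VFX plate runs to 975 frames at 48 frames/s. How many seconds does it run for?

Running time = 975 / (48) = 20.3125 s.

20.3125 seconds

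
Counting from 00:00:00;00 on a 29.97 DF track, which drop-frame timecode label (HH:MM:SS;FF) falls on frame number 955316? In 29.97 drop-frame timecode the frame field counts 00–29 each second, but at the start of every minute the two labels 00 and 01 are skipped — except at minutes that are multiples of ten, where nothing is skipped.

08:51:15;22

Ten DF minutes hold 17982 frames, so frame 955316 lies in block 53 (frames 953046–971027) with 2270 frames into that block.
The block's first minute is 1800 frames and the rest 1798 each; 2270 frames reaches minute 1, so 53 × 18 + 1 × 2 = 956 labels have been skipped so far.
Adding those back, label number 955316 + 956 = 956272 at 30 labels/s is 31875 s + 22 f = 8 h 51 min 15 s frame 22, i.e. 08:51:15;22.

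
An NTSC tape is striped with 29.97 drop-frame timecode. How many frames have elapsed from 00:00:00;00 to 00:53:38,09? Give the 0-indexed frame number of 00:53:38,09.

96453

As if non-drop at 30 labels/s: (0 × 3600 + 53 × 60 + 38) × 30 + 9 = 96549.
Minute boundaries passed: 53; those not divisible by 10: 53 − 5 = 48; dropped labels = 2 × 48 = 96.
Actual frame index = 96549 − 96 = 96453.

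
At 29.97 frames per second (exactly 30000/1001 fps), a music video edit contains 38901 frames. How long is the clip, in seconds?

Running time = 38901 / (30000/1001) = 1297.9967 s.

1297.9967 seconds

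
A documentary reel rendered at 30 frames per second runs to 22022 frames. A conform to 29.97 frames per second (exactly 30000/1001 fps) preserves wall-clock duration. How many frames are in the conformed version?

22000 frames

Target frames = source frames × (target rate / source rate) = 22022 × (30000/1001)/(30) = 22022 × 1000/1001 = 22000.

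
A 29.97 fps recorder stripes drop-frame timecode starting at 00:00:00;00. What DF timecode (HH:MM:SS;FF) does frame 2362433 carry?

21:53:46;17

Ten DF minutes hold 17982 frames, so frame 2362433 lies in block 131 (frames 2355642–2373623) with 6791 frames into that block.
The block's first minute is 1800 frames and the rest 1798 each; 6791 frames reaches minute 3, so 131 × 18 + 3 × 2 = 2364 labels have been skipped so far.
Adding those back, label number 2362433 + 2364 = 2364797 at 30 labels/s is 78826 s + 17 f = 21 h 53 min 46 s frame 17, i.e. 21:53:46;17.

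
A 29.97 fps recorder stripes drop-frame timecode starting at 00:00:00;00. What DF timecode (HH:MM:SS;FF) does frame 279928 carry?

02:35:40;08

Ten DF minutes hold 17982 frames, so frame 279928 lies in block 15 (frames 269730–287711) with 10198 frames into that block.
The block's first minute is 1800 frames and the rest 1798 each; 10198 frames reaches minute 5, so 15 × 18 + 5 × 2 = 280 labels have been skipped so far.
Adding those back, label number 279928 + 280 = 280208 at 30 labels/s is 9340 s + 8 f = 2 h 35 min 40 s frame 8, i.e. 02:35:40;08.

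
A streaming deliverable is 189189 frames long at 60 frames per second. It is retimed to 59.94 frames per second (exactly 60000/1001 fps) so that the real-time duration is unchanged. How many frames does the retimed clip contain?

Target frames = source frames × (target rate / source rate) = 189189 × (60000/1001)/(60) = 189189 × 1000/1001 = 189000.

189000 frames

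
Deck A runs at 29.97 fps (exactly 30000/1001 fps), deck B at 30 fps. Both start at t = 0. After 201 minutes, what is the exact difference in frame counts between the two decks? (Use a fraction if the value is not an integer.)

201 min = 12060 s.
A emits 30000/1001 × 12060 = 361800000/1001 frames; B emits 30 × 12060 = 361800.
Difference = 361800/1001 frames (≈ 361.4386); B is ahead of A.

361800/1001 frames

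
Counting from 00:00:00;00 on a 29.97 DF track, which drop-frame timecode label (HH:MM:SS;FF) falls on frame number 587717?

05:26:50;05

Ten DF minutes hold 17982 frames, so frame 587717 lies in block 32 (frames 575424–593405) with 12293 frames into that block.
The block's first minute is 1800 frames and the rest 1798 each; 12293 frames reaches minute 6, so 32 × 18 + 6 × 2 = 588 labels have been skipped so far.
Adding those back, label number 587717 + 588 = 588305 at 30 labels/s is 19610 s + 5 f = 5 h 26 min 50 s frame 5, i.e. 05:26:50;05.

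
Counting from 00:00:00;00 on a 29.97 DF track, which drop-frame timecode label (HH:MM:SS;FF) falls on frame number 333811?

03:05:38;05

Ten DF minutes hold 17982 frames, so frame 333811 lies in block 18 (frames 323676–341657) with 10135 frames into that block.
The block's first minute is 1800 frames and the rest 1798 each; 10135 frames reaches minute 5, so 18 × 18 + 5 × 2 = 334 labels have been skipped so far.
Adding those back, label number 333811 + 334 = 334145 at 30 labels/s is 11138 s + 5 f = 3 h 5 min 38 s frame 5, i.e. 03:05:38;05.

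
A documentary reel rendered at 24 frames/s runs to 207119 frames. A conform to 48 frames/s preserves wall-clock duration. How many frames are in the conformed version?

Target frames = source frames × (target rate / source rate) = 207119 × (48)/(24) = 207119 × 2 = 414238.

414238 frames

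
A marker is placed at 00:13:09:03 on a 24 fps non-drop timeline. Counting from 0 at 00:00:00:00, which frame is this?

Total seconds to the label: (0 × 3600 + 13 × 60 + 9) = 789.
Frame index = 789 × 24 + 3 = 18939.

18939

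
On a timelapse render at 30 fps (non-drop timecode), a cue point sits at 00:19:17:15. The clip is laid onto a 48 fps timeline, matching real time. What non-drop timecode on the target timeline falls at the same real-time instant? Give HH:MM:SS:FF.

00:19:17:24

Source frame index: (0×3600 + 19×60 + 17) × 30 + 15 = 34725.
Real time: 34725 / (30) = 2315/2 s.
Target frame: (2315/2) × (48) = 55560.
At 48 labels/s: frame 55560 → 00:19:17:24.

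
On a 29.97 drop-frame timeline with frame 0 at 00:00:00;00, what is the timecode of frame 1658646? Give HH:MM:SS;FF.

15:22:23;16

Each 10-minute DF block holds 10 × 60 × 30 − 9 × 2 = 17982 frames. 1658646 ÷ 17982 → 92 full blocks, remainder 4302.
Within the partial block the first minute is 1800 frames and each further minute 1798, so 2 further minute boundaries passed. Total skipped labels = 18 × 92 + 2 × 2 = 1660.
Non-drop label index = 1658646 + 1660 = 1660306; at 30 labels/s that is 15:22:23:16, i.e. DF 15:22:23;16.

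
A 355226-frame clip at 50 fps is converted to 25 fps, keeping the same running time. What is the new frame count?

Target frames = source frames × (target rate / source rate) = 355226 × (25)/(50) = 355226 × 1/2 = 177613.

177613 frames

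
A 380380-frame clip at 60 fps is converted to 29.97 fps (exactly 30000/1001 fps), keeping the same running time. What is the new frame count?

190000 frames

Target frames = source frames × (target rate / source rate) = 380380 × (30000/1001)/(60) = 380380 × 500/1001 = 190000.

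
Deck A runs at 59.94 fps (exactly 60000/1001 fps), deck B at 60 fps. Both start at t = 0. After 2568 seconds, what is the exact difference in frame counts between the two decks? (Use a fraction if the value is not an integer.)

154080/1001 frames

A emits 60000/1001 × 2568 = 154080000/1001 frames; B emits 60 × 2568 = 154080.
Difference = 154080/1001 frames (≈ 153.9261); B is ahead of A.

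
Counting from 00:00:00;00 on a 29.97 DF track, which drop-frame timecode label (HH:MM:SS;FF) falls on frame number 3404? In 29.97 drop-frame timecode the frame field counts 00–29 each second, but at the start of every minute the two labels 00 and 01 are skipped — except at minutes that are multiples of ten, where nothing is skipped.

Ten DF minutes hold 17982 frames, so frame 3404 lies in block 0 (frames 0–17981) with 3404 frames into that block.
The block's first minute is 1800 frames and the rest 1798 each; 3404 frames reaches minute 1, so 0 × 18 + 1 × 2 = 2 labels have been skipped so far.
Adding those back, label number 3404 + 2 = 3406 at 30 labels/s is 113 s + 16 f = 0 h 1 min 53 s frame 16, i.e. 00:01:53;16.

00:01:53;16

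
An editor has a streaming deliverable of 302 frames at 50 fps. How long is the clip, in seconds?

Running time = 302 / (50) = 6.04 s.

6.04 seconds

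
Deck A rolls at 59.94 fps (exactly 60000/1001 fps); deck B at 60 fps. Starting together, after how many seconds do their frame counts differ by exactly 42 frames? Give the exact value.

700.7 seconds

The gap grows by |60 − 60000/1001| = 60/1001 frames per second.
Time for a 42-frame gap: 42 ÷ (60/1001) = 700.7 s.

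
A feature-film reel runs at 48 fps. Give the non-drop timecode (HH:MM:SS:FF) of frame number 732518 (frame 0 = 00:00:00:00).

04:14:20:38

732518 ÷ 48 = 15260 full seconds, remainder 38 frames.
15260 s = 4 h 14 min 20 s.
Timecode: 04:14:20:38.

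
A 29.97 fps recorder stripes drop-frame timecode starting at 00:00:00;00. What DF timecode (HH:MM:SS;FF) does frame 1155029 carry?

Ten DF minutes hold 17982 frames, so frame 1155029 lies in block 64 (frames 1150848–1168829) with 4181 frames into that block.
The block's first minute is 1800 frames and the rest 1798 each; 4181 frames reaches minute 2, so 64 × 18 + 2 × 2 = 1156 labels have been skipped so far.
Adding those back, label number 1155029 + 1156 = 1156185 at 30 labels/s is 38539 s + 15 f = 10 h 42 min 19 s frame 15, i.e. 10:42:19;15.

10:42:19;15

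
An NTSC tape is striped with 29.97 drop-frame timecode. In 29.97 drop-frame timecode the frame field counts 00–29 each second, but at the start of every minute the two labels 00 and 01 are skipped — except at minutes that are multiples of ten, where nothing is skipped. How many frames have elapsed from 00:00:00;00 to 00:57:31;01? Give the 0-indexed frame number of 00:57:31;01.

As if non-drop at 30 labels/s: (0 × 3600 + 57 × 60 + 31) × 30 + 1 = 103531.
Minute boundaries passed: 57; those not divisible by 10: 57 − 5 = 52; dropped labels = 2 × 52 = 104.
Actual frame index = 103531 − 104 = 103427.

103427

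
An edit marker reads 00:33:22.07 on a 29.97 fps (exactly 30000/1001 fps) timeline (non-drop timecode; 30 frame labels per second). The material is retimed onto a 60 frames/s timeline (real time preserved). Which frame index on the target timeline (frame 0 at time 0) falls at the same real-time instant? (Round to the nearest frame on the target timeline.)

Source frame index: (0×3600 + 33×60 + 22) × 30 + 7 = 60067.
Real time: 60067 / (30000/1001) = 60127067/30000 s.
Target frame: (60127067/30000) × (60) = 60127067/500 ≈ 120254.134 → 120254.

frame 120254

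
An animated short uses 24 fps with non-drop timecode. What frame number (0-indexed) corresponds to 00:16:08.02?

Total seconds to the label: (0 × 3600 + 16 × 60 + 8) = 968.
Frame index = 968 × 24 + 2 = 23234.

frame 23234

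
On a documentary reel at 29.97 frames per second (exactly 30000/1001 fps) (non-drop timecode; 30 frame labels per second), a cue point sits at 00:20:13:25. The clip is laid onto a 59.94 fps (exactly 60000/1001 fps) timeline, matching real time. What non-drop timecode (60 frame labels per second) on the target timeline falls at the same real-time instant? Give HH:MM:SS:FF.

Source frame index: (0×3600 + 20×60 + 13) × 30 + 25 = 36415.
Real time: 36415 / (30000/1001) = 7290283/6000 s.
Target frame: (7290283/6000) × (60000/1001) = 72830.
At 60 labels/s: frame 72830 → 00:20:13:50.

00:20:13:50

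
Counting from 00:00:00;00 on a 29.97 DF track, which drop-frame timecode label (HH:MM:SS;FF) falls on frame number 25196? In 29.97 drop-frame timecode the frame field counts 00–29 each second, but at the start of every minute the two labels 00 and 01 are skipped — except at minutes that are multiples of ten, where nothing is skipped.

Ten DF minutes hold 17982 frames, so frame 25196 lies in block 1 (frames 17982–35963) with 7214 frames into that block.
The block's first minute is 1800 frames and the rest 1798 each; 7214 frames reaches minute 4, so 1 × 18 + 4 × 2 = 26 labels have been skipped so far.
Adding those back, label number 25196 + 26 = 25222 at 30 labels/s is 840 s + 22 f = 0 h 14 min 0 s frame 22, i.e. 00:14:00;22.

00:14:00;22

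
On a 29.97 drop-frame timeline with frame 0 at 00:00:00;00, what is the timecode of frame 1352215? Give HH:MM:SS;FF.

12:31:58;27

Each 10-minute DF block holds 10 × 60 × 30 − 9 × 2 = 17982 frames. 1352215 ÷ 17982 → 75 full blocks, remainder 3565.
Within the partial block the first minute is 1800 frames and each further minute 1798, so 1 further minute boundary passed. Total skipped labels = 18 × 75 + 2 × 1 = 1352.
Non-drop label index = 1352215 + 1352 = 1353567; at 30 labels/s that is 12:31:58:27, i.e. DF 12:31:58;27.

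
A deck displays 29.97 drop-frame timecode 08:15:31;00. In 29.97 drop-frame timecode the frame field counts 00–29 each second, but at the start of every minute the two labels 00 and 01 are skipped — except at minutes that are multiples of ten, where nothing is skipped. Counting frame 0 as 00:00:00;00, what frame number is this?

As if non-drop at 30 labels/s: (8 × 3600 + 15 × 60 + 31) × 30 + 0 = 891930.
Minute boundaries passed: 495; those not divisible by 10: 495 − 49 = 446; dropped labels = 2 × 446 = 892.
Actual frame index = 891930 − 892 = 891038.

891038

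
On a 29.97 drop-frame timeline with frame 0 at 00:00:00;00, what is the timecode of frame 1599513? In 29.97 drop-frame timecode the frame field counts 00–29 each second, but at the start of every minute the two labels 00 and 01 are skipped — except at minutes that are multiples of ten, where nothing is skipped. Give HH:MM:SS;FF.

Ten DF minutes hold 17982 frames, so frame 1599513 lies in block 88 (frames 1582416–1600397) with 17097 frames into that block.
The block's first minute is 1800 frames and the rest 1798 each; 17097 frames reaches minute 9, so 88 × 18 + 9 × 2 = 1602 labels have been skipped so far.
Adding those back, label number 1599513 + 1602 = 1601115 at 30 labels/s is 53370 s + 15 f = 14 h 49 min 30 s frame 15, i.e. 14:49:30;15.

14:49:30;15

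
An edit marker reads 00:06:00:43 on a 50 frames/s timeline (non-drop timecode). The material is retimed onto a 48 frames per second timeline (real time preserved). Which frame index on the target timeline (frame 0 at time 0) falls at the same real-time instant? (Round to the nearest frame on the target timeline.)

frame 17321

Source frame index: (0×3600 + 6×60 + 0) × 50 + 43 = 18043.
Real time: 18043 / (50) = 18043/50 s.
Target frame: (18043/50) × (48) = 433032/25 ≈ 17321.280 → 17321.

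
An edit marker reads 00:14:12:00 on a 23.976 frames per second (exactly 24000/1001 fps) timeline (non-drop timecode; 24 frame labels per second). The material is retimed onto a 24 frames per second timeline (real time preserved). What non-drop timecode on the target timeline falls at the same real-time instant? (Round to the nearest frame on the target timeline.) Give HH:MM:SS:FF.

00:14:12:20

Source frame index: (0×3600 + 14×60 + 12) × 24 + 0 = 20448.
Real time: 20448 / (24000/1001) = 213213/250 s.
Target frame: (213213/250) × (24) = 2558556/125 ≈ 20468.448 → 20468.
At 24 labels/s: frame 20468 → 00:14:12:20.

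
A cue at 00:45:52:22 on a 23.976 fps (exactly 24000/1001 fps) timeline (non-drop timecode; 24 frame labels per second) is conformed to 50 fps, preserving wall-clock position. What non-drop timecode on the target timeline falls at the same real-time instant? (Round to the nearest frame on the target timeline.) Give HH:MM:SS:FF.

00:45:55:33

Source frame index: (0×3600 + 45×60 + 52) × 24 + 22 = 66070.
Real time: 66070 / (24000/1001) = 6613607/2400 s.
Target frame: (6613607/2400) × (50) = 6613607/48 ≈ 137783.479 → 137783.
At 50 labels/s: frame 137783 → 00:45:55:33.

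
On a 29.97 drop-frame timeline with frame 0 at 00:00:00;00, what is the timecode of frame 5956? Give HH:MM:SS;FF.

00:03:18;22

Ten DF minutes hold 17982 frames, so frame 5956 lies in block 0 (frames 0–17981) with 5956 frames into that block.
The block's first minute is 1800 frames and the rest 1798 each; 5956 frames reaches minute 3, so 0 × 18 + 3 × 2 = 6 labels have been skipped so far.
Adding those back, label number 5956 + 6 = 5962 at 30 labels/s is 198 s + 22 f = 0 h 3 min 18 s frame 22, i.e. 00:03:18;22.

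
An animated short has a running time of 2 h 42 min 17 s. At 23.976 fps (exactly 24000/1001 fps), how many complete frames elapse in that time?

2 h 42 min 17 s = 9737 s.
Frames = 9737 × 24000/1001 = 2568000/11 ≈ 233454.5455.
Complete frames: 233454.

233454 frames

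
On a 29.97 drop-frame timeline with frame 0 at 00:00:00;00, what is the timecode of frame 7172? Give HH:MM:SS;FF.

00:03:59;08

Ten DF minutes hold 17982 frames, so frame 7172 lies in block 0 (frames 0–17981) with 7172 frames into that block.
The block's first minute is 1800 frames and the rest 1798 each; 7172 frames reaches minute 3, so 0 × 18 + 3 × 2 = 6 labels have been skipped so far.
Adding those back, label number 7172 + 6 = 7178 at 30 labels/s is 239 s + 8 f = 0 h 3 min 59 s frame 8, i.e. 00:03:59;08.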